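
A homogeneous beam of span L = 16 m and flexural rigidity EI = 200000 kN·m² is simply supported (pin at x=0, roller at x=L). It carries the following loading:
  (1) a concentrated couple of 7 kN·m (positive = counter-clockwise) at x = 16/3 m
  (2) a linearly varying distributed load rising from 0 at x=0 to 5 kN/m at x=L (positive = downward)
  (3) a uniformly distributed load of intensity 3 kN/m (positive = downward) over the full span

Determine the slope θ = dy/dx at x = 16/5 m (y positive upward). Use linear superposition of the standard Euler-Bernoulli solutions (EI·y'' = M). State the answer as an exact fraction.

θ(16/5) = -17071/4687500 rad

Load 1 — applied couple M₀=7 kN·m at a=16/3 m (b=L-a=32/3):
  θ_1 = (M₀x²/(2L)+C₁)/EI  [x≤a] with C₁=M₀(3b²-L²)/(6L)=56/9 = (7·(16/5)²/(2·16)+(56/9))/200000 = 119/2812500 rad
Load 2 — triangular load w₀=5 kN/m (0→w₀ over full span):
  θ_2 = -w₀(7L⁴-30L²x²+15x⁴)/(360LEI) = -5·(7·16⁴-30·16²·(16/5)²+15·(16/5)⁴)/(360·16·200000) = -5824/3515625 rad
Load 3 — uniform load w=3 kN/m over full span:
  θ_3 = -w(L³-6Lx²+4x³)/(24EI) = -3·(16³-6·16·(16/5)²+4·(16/5)³)/(24·200000) = -792/390625 rad
Superposition: θ = Σ θ_i = -17071/4687500 rad ≈ -0.003642 rad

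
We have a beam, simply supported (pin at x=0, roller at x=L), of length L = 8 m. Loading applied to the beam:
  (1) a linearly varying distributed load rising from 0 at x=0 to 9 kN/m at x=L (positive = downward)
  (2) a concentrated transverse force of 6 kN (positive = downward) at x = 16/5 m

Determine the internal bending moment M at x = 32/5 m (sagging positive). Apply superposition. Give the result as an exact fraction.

Load 1 — triangular load w₀=9 kN/m (0→w₀ over full span):
  M_1 = w₀Lx/6 - w₀x³/(6L) = 9·8·(32/5)/6 - 9·(32/5)³/(6·8) = 3456/125 kN·m
Load 2 — point force P=6 kN at a=16/5 m (b=L-a=24/5):
  M_2 = Pa(L-x)/L  [x>a] = 6·(16/5)·(8-(32/5))/8 = 96/25 kN·m
Superposition: M = Σ M_i = 3936/125 kN·m ≈ 31.488000 kN·m

M(32/5) = 3936/125 kN·m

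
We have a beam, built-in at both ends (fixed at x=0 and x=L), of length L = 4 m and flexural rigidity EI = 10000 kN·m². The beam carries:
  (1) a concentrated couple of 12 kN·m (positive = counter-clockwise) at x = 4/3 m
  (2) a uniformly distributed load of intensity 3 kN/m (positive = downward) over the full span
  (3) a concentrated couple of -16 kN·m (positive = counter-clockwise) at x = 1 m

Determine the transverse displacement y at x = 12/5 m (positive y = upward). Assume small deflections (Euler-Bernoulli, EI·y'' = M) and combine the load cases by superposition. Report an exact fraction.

Load 1 — applied couple M₀=12 kN·m at a=4/3 m (b=L-a=8/3):
  y_1 = (R_Ax³/6 - M_Ax²/2 - M₀(x-a)²/2)/EI  [x>a] with R_A=4, M_A=0 = (4·(12/5)³/6 - 0·(12/5)²/2 - 12·((12/5)-(4/3))²/2)/10000 = 56/234375 m
Load 2 — uniform load w=3 kN/m over full span:
  y_2 = -wx²(L-x)²/(24EI) = -3·(12/5)²·(4-(12/5))²/(24·10000) = -72/390625 m
Load 3 — applied couple M₀=-16 kN·m at a=1 m (b=L-a=3):
  y_3 = (R_Ax³/6 - M_Ax²/2 - M₀(x-a)²/2)/EI  [x>a] with R_A=-9/2, M_A=3 = ((-9/2)·(12/5)³/6 - 3·(12/5)²/2 - (-16)·((12/5)-1)²/2)/10000 = -26/78125 m
Superposition: y = Σ y_i = -326/1171875 m ≈ -0.000278 m

y(12/5) = -326/1171875 m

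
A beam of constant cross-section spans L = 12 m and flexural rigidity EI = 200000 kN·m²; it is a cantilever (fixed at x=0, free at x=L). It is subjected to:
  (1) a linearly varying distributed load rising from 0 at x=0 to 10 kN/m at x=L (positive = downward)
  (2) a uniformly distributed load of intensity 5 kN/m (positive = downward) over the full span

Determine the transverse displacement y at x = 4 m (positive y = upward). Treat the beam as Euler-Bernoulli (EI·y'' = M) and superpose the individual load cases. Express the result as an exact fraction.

y(4) = -1547/56250 m

Load 1 — triangular load w₀=10 kN/m (0→w₀ over full span):
  y_1 = (w₀Lx³/12-w₀L²x²/6-w₀x⁵/(120L))/EI = (10·12·4³/12-10·12²·4²/6-10·4⁵/(120·12))/200000 = -451/28125 m
Load 2 — uniform load w=5 kN/m over full span:
  y_2 = -wx²(x²-4Lx+6L²)/(24EI) = -5·4²·(4²-4·12·4+6·12²)/(24·200000) = -43/3750 m
Superposition: y = Σ y_i = -1547/56250 m ≈ -0.027502 m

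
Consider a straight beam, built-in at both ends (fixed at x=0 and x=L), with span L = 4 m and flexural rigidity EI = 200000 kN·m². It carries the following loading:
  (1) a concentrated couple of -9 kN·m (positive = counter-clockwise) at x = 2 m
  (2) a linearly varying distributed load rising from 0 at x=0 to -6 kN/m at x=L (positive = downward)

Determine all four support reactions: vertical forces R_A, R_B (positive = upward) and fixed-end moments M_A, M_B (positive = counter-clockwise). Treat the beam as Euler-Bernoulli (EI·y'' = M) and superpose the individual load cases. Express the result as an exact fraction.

Load 1 — applied couple M₀=-9 kN·m at a=2 m (b=L-a=2):
  R_A = 6M₀ab/L³ = 6·(-9)·2·2/4³ = -27/8 kN
  M_A = M₀b(2a-b)/L² = (-9)·2·(2·2-2)/4² = -9/4 kN·m
  R_B = -6M₀ab/L³ = -6·(-9)·2·2/4³ = 27/8 kN
  M_B = M₀a(2b-a)/L² = (-9)·2·(2·2-2)/4² = -9/4 kN·m
Load 2 — triangular load w₀=-6 kN/m (0→w₀ over full span):
  R_A = 3w₀L/20 = 3·(-6)·4/20 = -18/5 kN
  M_A = w₀L²/30 = (-6)·4²/30 = -16/5 kN·m
  R_B = 7w₀L/20 = 7·(-6)·4/20 = -42/5 kN
  M_B = -w₀L²/20 = -(-6)·4²/20 = 24/5 kN·m
Superposition: R_A = -279/40 kN, M_A = -109/20 kN·m, R_B = -201/40 kN, M_B = 51/20 kN·m

R_A = -279/40 kN, M_A = -109/20 kN·m, R_B = -201/40 kN, M_B = 51/20 kN·m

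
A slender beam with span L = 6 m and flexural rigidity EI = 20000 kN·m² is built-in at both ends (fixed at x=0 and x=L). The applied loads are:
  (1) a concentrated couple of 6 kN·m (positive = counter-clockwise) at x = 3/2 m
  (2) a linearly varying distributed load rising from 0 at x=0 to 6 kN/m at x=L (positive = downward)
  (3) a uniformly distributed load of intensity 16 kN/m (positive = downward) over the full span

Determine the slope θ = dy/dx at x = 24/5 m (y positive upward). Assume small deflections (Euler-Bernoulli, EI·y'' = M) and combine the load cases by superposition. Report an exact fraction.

θ(24/5) = 4959/3125000 rad

Load 1 — applied couple M₀=6 kN·m at a=3/2 m (b=L-a=9/2):
  θ_1 = (R_Ax²/2 - M_Ax - M₀(x-a))/EI  [x>a] with R_A=9/8, M_A=-9/8 = ((9/8)·(24/5)²/2 - (-9/8)·(24/5) - 6·((24/5)-(3/2)))/20000 = -9/125000 rad
Load 2 — triangular load w₀=6 kN/m (0→w₀ over full span):
  θ_2 = -w₀(2x(L-x)(L-2x)(x+2L)+x²(L-x)²)/(120LEI) = -6·(2·(24/5)·(6-(24/5))·(6-2·(24/5))·((24/5)+2·6)+(24/5)²·(6-(24/5))²)/(120·6·20000) = 108/390625 rad
Load 3 — uniform load w=16 kN/m over full span:
  θ_3 = -wx(L-x)(L-2x)/(12EI) = -16·(24/5)·(6-(24/5))·(6-2·(24/5))/(12·20000) = 108/78125 rad
Superposition: θ = Σ θ_i = 4959/3125000 rad ≈ 0.001587 rad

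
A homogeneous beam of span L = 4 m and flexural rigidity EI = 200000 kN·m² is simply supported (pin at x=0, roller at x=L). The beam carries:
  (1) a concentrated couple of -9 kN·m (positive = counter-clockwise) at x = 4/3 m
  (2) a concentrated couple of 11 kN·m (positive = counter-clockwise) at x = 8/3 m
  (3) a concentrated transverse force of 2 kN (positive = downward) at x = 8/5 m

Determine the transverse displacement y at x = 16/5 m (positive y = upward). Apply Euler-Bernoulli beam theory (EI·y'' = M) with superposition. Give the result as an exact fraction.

y(16/5) = -923/28125000 m

Load 1 — applied couple M₀=-9 kN·m at a=4/3 m (b=L-a=8/3):
  y_1 = (M₀x³/(6L)-M₀(x-a)²/2+C₁x)/EI  [x>a] with C₁=M₀(3b²-L²)/(6L)=-2 = ((-9)·(16/5)³/(6·4)-(-9)·((16/5)-(4/3))²/2+(-2)·(16/5))/200000 = -47/3125000 m
Load 2 — applied couple M₀=11 kN·m at a=8/3 m (b=L-a=4/3):
  y_2 = (M₀x³/(6L)-M₀(x-a)²/2+C₁x)/EI  [x>a] with C₁=M₀(3b²-L²)/(6L)=-44/9 = (11·(16/5)³/(6·4)-11·((16/5)-(8/3))²/2+(-44/9)·(16/5))/200000 = -77/7031250 m
Load 3 — point force P=2 kN at a=8/5 m (b=L-a=12/5):
  y_3 = -Pa(L-x)(2Lx-a²-x²)/(6LEI)  [x>a] = -2·(8/5)·(4-(16/5))·(2·4·(16/5)-(8/5)²-(16/5)²)/(6·4·200000) = -8/1171875 m
Superposition: y = Σ y_i = -923/28125000 m ≈ -0.000033 m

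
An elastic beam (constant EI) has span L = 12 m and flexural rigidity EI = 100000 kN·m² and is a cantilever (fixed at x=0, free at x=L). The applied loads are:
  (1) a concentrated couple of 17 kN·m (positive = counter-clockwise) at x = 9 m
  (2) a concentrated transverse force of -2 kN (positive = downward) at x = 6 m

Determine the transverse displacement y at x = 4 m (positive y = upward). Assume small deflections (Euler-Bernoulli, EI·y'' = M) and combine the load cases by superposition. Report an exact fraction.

Load 1 — applied couple M₀=17 kN·m at a=9 m (b=L-a=3):
  y_1 = M₀x²/(2EI)  [x≤a] = 17·4²/(2·100000) = 17/12500 m
Load 2 — point force P=-2 kN at a=6 m (b=L-a=6):
  y_2 = -Px²(3a-x)/(6EI)  [x≤a] = -(-2)·4²·(3·6-4)/(6·100000) = 7/9375 m
Superposition: y = Σ y_i = 79/37500 m ≈ 0.002107 m

y(4) = 79/37500 m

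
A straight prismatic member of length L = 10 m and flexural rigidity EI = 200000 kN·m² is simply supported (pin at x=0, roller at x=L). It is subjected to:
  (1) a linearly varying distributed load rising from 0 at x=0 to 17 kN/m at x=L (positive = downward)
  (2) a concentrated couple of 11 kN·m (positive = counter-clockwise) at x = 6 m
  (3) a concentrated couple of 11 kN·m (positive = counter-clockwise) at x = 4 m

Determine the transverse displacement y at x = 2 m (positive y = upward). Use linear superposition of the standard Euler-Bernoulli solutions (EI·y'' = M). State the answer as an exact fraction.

Load 1 — triangular load w₀=17 kN/m (0→w₀ over full span):
  y_1 = -w₀x(7L⁴-10L²x²+3x⁴)/(360LEI) = -17·2·(7·10⁴-10·10²·2²+3·2⁴)/(360·10·200000) = -731/234375 m
Load 2 — applied couple M₀=11 kN·m at a=6 m (b=L-a=4):
  y_2 = (M₀x³/(6L)+C₁x)/EI  [x≤a] with C₁=M₀(3b²-L²)/(6L)=-143/15 = (11·2³/(6·10)+(-143/15)·2)/200000 = -11/125000 m
Load 3 — applied couple M₀=11 kN·m at a=4 m (b=L-a=6):
  y_3 = (M₀x³/(6L)+C₁x)/EI  [x≤a] with C₁=M₀(3b²-L²)/(6L)=22/15 = (11·2³/(6·10)+(22/15)·2)/200000 = 11/500000 m
Superposition: y = Σ y_i = -23887/7500000 m ≈ -0.003185 m

y(2) = -23887/7500000 m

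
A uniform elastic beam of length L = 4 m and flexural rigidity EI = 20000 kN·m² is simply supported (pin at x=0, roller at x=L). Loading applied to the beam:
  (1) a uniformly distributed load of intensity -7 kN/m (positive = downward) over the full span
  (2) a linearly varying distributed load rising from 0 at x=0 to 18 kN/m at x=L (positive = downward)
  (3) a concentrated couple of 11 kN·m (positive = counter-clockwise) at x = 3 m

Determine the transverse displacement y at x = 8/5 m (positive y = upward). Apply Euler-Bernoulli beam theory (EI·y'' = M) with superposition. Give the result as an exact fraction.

Load 1 — uniform load w=-7 kN/m over full span:
  y_1 = -wx(L³-2Lx²+x³)/(24EI) = -(-7)·(8/5)·(4³-2·4·(8/5)²+(8/5)³)/(24·20000) = 434/390625 m
Load 2 — triangular load w₀=18 kN/m (0→w₀ over full span):
  y_2 = -w₀x(7L⁴-10L²x²+3x⁴)/(360LEI) = -18·(8/5)·(7·4⁴-10·4²·(8/5)²+3·(8/5)⁴)/(360·4·20000) = -13692/9765625 m
Load 3 — applied couple M₀=11 kN·m at a=3 m (b=L-a=1):
  y_3 = (M₀x³/(6L)+C₁x)/EI  [x≤a] with C₁=M₀(3b²-L²)/(6L)=-143/24 = (11·(8/5)³/(6·4)+(-143/24)·(8/5))/20000 = -957/2500000 m
Superposition: y = Σ y_i = -210569/312500000 m ≈ -0.000674 m

y(8/5) = -210569/312500000 m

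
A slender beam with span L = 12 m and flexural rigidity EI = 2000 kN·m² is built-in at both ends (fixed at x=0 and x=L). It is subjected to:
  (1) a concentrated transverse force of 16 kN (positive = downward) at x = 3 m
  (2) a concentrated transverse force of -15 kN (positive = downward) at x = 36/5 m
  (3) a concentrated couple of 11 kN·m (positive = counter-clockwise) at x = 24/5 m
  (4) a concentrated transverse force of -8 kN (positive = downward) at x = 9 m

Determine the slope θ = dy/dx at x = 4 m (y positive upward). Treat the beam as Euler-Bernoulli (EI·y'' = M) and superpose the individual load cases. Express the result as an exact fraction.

Load 1 — point force P=16 kN at a=3 m (b=L-a=9):
  θ_1 = Pa²(L-x)(2bL-(3b+a)(L-x))/(2L³EI)  [x>a] = 16·3²·(12-4)·(2·9·12-(3·9+3)·(12-4))/(2·12³·2000) = -1/250 rad
Load 2 — point force P=-15 kN at a=36/5 m (b=L-a=24/5):
  θ_2 = -Pb²x(2aL-(3a+b)x)/(2L³EI)  [x≤a] = -(-15)·(24/5)²·4·(2·(36/5)·12-(3·(36/5)+(24/5))·4)/(2·12³·2000) = 42/3125 rad
Load 3 — applied couple M₀=11 kN·m at a=24/5 m (b=L-a=36/5):
  θ_3 = (R_Ax²/2 - M_Ax)/EI  [x≤a] with R_A=33/25, M_A=33/25 = ((33/25)·4²/2 - (33/25)·4)/2000 = 33/12500 rad
Load 4 — point force P=-8 kN at a=9 m (b=L-a=3):
  θ_4 = -Pb²x(2aL-(3a+b)x)/(2L³EI)  [x≤a] = -(-8)·3²·4·(2·9·12-(3·9+3)·4)/(2·12³·2000) = 1/250 rad
Superposition: θ = Σ θ_i = 201/12500 rad ≈ 0.016080 rad

θ(4) = 201/12500 rad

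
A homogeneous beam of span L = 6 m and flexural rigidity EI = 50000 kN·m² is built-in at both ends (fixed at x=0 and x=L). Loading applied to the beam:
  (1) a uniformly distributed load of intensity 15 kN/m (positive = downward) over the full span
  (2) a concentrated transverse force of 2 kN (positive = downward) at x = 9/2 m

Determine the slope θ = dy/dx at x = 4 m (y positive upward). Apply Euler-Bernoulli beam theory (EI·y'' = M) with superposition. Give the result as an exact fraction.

Load 1 — uniform load w=15 kN/m over full span:
  θ_1 = -wx(L-x)(L-2x)/(12EI) = -15·4·(6-4)·(6-2·4)/(12·50000) = 1/2500 rad
Load 2 — point force P=2 kN at a=9/2 m (b=L-a=3/2):
  θ_2 = -Pb²x(2aL-(3a+b)x)/(2L³EI)  [x≤a] = -2·(3/2)²·4·(2·(9/2)·6-(3·(9/2)+(3/2))·4)/(2·6³·50000) = 1/200000 rad
Superposition: θ = Σ θ_i = 81/200000 rad ≈ 0.000405 rad

θ(4) = 81/200000 rad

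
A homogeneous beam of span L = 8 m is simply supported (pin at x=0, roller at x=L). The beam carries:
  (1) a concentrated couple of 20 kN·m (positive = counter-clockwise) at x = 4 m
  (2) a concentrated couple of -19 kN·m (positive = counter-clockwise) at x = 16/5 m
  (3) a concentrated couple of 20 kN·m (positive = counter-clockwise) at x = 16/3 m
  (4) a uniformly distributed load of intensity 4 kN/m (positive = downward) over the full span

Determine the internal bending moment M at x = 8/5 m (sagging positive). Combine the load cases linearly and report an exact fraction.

M(8/5) = 617/25 kN·m

Load 1 — applied couple M₀=20 kN·m at a=4 m (b=L-a=4):
  M_1 = M₀x/L  [x≤a] = 20·(8/5)/8 = 4 kN·m
Load 2 — applied couple M₀=-19 kN·m at a=16/5 m (b=L-a=24/5):
  M_2 = M₀x/L  [x≤a] = (-19)·(8/5)/8 = -19/5 kN·m
Load 3 — applied couple M₀=20 kN·m at a=16/3 m (b=L-a=8/3):
  M_3 = M₀x/L  [x≤a] = 20·(8/5)/8 = 4 kN·m
Load 4 — uniform load w=4 kN/m over full span:
  M_4 = wx(L-x)/2 = 4·(8/5)·(8-(8/5))/2 = 512/25 kN·m
Superposition: M = Σ M_i = 617/25 kN·m ≈ 24.680000 kN·m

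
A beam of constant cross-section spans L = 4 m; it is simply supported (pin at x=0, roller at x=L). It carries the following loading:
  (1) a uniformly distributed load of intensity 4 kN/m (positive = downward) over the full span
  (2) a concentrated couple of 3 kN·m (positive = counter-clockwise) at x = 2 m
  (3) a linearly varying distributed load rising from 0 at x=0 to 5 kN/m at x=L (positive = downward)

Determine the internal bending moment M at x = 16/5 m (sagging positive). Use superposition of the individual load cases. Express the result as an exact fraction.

M(16/5) = 209/25 kN·m

Load 1 — uniform load w=4 kN/m over full span:
  M_1 = wx(L-x)/2 = 4·(16/5)·(4-(16/5))/2 = 128/25 kN·m
Load 2 — applied couple M₀=3 kN·m at a=2 m (b=L-a=2):
  M_2 = M₀x/L - M₀  [x>a] = 3·(16/5)/4 - 3 = -3/5 kN·m
Load 3 — triangular load w₀=5 kN/m (0→w₀ over full span):
  M_3 = w₀Lx/6 - w₀x³/(6L) = 5·4·(16/5)/6 - 5·(16/5)³/(6·4) = 96/25 kN·m
Superposition: M = Σ M_i = 209/25 kN·m ≈ 8.360000 kN·m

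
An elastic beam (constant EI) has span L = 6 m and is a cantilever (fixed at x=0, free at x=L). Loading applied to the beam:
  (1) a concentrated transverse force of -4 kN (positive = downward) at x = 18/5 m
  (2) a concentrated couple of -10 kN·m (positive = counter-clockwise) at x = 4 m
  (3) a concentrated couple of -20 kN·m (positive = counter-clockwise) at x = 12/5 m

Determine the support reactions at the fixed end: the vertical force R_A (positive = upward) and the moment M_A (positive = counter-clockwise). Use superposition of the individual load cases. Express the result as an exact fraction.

Load 1 — point force P=-4 kN at a=18/5 m (b=L-a=12/5):
  R_A = P = (-4) = -4 kN
  M_A = Pa = (-4)·(18/5) = -72/5 kN·m
Load 2 — applied couple M₀=-10 kN·m at a=4 m (b=L-a=2):
  R_A = 0 kN
  M_A = -M₀ = -(-10) = 10 kN·m
Load 3 — applied couple M₀=-20 kN·m at a=12/5 m (b=L-a=18/5):
  R_A = 0 kN
  M_A = -M₀ = -(-20) = 20 kN·m
Superposition: R_A = -4 kN, M_A = 78/5 kN·m

R_A = -4 kN, M_A = 78/5 kN·m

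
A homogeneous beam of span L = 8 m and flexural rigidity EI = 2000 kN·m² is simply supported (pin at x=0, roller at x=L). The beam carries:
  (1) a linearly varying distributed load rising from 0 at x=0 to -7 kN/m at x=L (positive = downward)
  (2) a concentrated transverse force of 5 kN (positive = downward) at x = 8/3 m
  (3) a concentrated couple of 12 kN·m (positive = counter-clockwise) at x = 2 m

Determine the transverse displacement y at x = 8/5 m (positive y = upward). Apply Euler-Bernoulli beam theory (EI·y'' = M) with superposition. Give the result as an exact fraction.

y(8/5) = 14950471/316406250 m

Load 1 — triangular load w₀=-7 kN/m (0→w₀ over full span):
  y_1 = -w₀x(7L⁴-10L²x²+3x⁴)/(360LEI) = -(-7)·(8/5)·(7·8⁴-10·8²·(8/5)²+3·(8/5)⁴)/(360·8·2000) = 308224/5859375 m
Load 2 — point force P=5 kN at a=8/3 m (b=L-a=16/3):
  y_2 = -Pbx(L²-b²-x²)/(6LEI)  [x≤a] = -5·(16/3)·(8/5)·(8²-(16/3)²-(8/5)²)/(6·8·2000) = -3712/253125 m
Load 3 — applied couple M₀=12 kN·m at a=2 m (b=L-a=6):
  y_3 = (M₀x³/(6L)+C₁x)/EI  [x≤a] with C₁=M₀(3b²-L²)/(6L)=11 = (12·(8/5)³/(6·8)+11·(8/5))/2000 = 291/31250 m
Superposition: y = Σ y_i = 14950471/316406250 m ≈ 0.047251 m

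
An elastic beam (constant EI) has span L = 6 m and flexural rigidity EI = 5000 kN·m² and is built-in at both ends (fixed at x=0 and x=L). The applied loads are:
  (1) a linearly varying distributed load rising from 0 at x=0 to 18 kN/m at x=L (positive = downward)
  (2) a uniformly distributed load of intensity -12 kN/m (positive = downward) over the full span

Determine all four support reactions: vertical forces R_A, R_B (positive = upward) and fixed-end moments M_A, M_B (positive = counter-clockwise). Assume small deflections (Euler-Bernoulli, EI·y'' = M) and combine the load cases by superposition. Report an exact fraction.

Load 1 — triangular load w₀=18 kN/m (0→w₀ over full span):
  R_A = 3w₀L/20 = 3·18·6/20 = 81/5 kN
  M_A = w₀L²/30 = 18·6²/30 = 108/5 kN·m
  R_B = 7w₀L/20 = 7·18·6/20 = 189/5 kN
  M_B = -w₀L²/20 = -18·6²/20 = -162/5 kN·m
Load 2 — uniform load w=-12 kN/m over full span:
  R_A = wL/2 = (-12)·6/2 = -36 kN
  M_A = wL²/12 = (-12)·6²/12 = -36 kN·m
  R_B = wL/2 = (-12)·6/2 = -36 kN
  M_B = -wL²/12 = -(-12)·6²/12 = 36 kN·m
Superposition: R_A = -99/5 kN, M_A = -72/5 kN·m, R_B = 9/5 kN, M_B = 18/5 kN·m

R_A = -99/5 kN, M_A = -72/5 kN·m, R_B = 9/5 kN, M_B = 18/5 kN·m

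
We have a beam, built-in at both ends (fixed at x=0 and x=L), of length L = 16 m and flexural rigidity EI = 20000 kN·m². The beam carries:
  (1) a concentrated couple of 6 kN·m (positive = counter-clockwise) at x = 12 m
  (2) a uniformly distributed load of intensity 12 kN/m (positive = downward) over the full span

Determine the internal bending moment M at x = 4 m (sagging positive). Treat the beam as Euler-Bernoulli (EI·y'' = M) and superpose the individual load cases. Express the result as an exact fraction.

Load 1 — applied couple M₀=6 kN·m at a=12 m (b=L-a=4):
  M_1 = R_Ax - M_A  [x≤a] with R_A=27/64, M_A=15/8 = (27/64)·4 - (15/8) = -3/16 kN·m
Load 2 — uniform load w=12 kN/m over full span:
  M_2 = wLx/2 - wL²/12 - wx²/2 = 12·16·4/2 - 12·16²/12 - 12·4²/2 = 32 kN·m
Superposition: M = Σ M_i = 509/16 kN·m ≈ 31.812500 kN·m

M(4) = 509/16 kN·m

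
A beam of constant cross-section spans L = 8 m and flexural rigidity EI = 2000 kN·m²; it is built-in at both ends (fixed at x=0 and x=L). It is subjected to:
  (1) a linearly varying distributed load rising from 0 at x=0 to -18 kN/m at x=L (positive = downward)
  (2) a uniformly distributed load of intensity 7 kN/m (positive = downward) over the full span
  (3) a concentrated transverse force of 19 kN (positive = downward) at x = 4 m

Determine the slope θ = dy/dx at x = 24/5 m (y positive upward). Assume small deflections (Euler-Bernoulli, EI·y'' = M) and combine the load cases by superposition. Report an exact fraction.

θ(24/5) = 459/78125 rad

Load 1 — triangular load w₀=-18 kN/m (0→w₀ over full span):
  θ_1 = -w₀(2x(L-x)(L-2x)(x+2L)+x²(L-x)²)/(120LEI) = -(-18)·(2·(24/5)·(8-(24/5))·(8-2·(24/5))·((24/5)+2·8)+(24/5)²·(8-(24/5))²)/(120·8·2000) = -576/78125 rad
Load 2 — uniform load w=7 kN/m over full span:
  θ_2 = -wx(L-x)(L-2x)/(12EI) = -7·(24/5)·(8-(24/5))·(8-2·(24/5))/(12·2000) = 112/15625 rad
Load 3 — point force P=19 kN at a=4 m (b=L-a=4):
  θ_3 = Pa²(L-x)(2bL-(3b+a)(L-x))/(2L³EI)  [x>a] = 19·4²·(8-(24/5))·(2·4·8-(3·4+4)·(8-(24/5)))/(2·8³·2000) = 19/3125 rad
Superposition: θ = Σ θ_i = 459/78125 rad ≈ 0.005875 rad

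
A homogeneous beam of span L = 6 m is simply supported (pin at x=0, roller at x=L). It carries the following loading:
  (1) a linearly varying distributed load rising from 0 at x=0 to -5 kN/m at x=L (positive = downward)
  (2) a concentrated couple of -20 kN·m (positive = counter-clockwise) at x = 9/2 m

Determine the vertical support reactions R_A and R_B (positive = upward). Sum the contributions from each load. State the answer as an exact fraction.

R_A = -25/3 kN, R_B = -20/3 kN

Load 1 — triangular load w₀=-5 kN/m (0→w₀ over full span):
  R_A = w₀L/6 = (-5)·6/6 = -5 kN
  R_B = w₀L/3 = (-5)·6/3 = -10 kN
Load 2 — applied couple M₀=-20 kN·m at a=9/2 m (b=L-a=3/2):
  R_A = M₀/L = (-20)/6 = -10/3 kN
  R_B = -M₀/L = -(-20)/6 = 10/3 kN
Superposition: R_A = -25/3 kN, R_B = -20/3 kN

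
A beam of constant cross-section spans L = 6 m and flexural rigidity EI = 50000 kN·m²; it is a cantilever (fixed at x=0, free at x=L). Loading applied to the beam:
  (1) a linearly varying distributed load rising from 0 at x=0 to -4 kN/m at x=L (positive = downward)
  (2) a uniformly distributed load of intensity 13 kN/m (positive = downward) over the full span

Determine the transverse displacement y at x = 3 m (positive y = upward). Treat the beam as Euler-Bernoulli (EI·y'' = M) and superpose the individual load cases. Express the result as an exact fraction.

Load 1 — triangular load w₀=-4 kN/m (0→w₀ over full span):
  y_1 = (w₀Lx³/12-w₀L²x²/6-w₀x⁵/(120L))/EI = ((-4)·6·3³/12-(-4)·6²·3²/6-(-4)·3⁵/(120·6))/50000 = 3267/1000000 m
Load 2 — uniform load w=13 kN/m over full span:
  y_2 = -wx²(x²-4Lx+6L²)/(24EI) = -13·3²·(3²-4·6·3+6·6²)/(24·50000) = -5967/400000 m
Superposition: y = Σ y_i = -23301/2000000 m ≈ -0.011650 m

y(3) = -23301/2000000 m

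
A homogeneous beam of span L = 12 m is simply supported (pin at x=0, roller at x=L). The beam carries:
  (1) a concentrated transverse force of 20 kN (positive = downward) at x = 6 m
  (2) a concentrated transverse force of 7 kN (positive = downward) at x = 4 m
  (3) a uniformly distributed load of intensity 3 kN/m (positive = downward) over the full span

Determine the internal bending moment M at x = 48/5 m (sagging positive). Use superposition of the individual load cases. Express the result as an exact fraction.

Load 1 — point force P=20 kN at a=6 m (b=L-a=6):
  M_1 = Pa(L-x)/L  [x>a] = 20·6·(12-(48/5))/12 = 24 kN·m
Load 2 — point force P=7 kN at a=4 m (b=L-a=8):
  M_2 = Pa(L-x)/L  [x>a] = 7·4·(12-(48/5))/12 = 28/5 kN·m
Load 3 — uniform load w=3 kN/m over full span:
  M_3 = wx(L-x)/2 = 3·(48/5)·(12-(48/5))/2 = 864/25 kN·m
Superposition: M = Σ M_i = 1604/25 kN·m ≈ 64.160000 kN·m

M(48/5) = 1604/25 kN·m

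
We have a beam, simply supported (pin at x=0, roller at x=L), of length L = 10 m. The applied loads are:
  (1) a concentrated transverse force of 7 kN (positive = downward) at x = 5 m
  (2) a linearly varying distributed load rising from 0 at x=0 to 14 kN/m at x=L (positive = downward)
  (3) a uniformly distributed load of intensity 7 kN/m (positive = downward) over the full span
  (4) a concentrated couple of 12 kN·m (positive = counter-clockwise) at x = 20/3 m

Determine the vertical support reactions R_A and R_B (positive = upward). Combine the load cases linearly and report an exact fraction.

R_A = 1891/30 kN, R_B = 2519/30 kN

Load 1 — point force P=7 kN at a=5 m (b=L-a=5):
  R_A = Pb/L = 7·5/10 = 7/2 kN
  R_B = Pa/L = 7·5/10 = 7/2 kN
Load 2 — triangular load w₀=14 kN/m (0→w₀ over full span):
  R_A = w₀L/6 = 14·10/6 = 70/3 kN
  R_B = w₀L/3 = 14·10/3 = 140/3 kN
Load 3 — uniform load w=7 kN/m over full span:
  R_A = wL/2 = 7·10/2 = 35 kN
  R_B = wL/2 = 7·10/2 = 35 kN
Load 4 — applied couple M₀=12 kN·m at a=20/3 m (b=L-a=10/3):
  R_A = M₀/L = 12/10 = 6/5 kN
  R_B = -M₀/L = -12/10 = -6/5 kN
Superposition: R_A = 1891/30 kN, R_B = 2519/30 kN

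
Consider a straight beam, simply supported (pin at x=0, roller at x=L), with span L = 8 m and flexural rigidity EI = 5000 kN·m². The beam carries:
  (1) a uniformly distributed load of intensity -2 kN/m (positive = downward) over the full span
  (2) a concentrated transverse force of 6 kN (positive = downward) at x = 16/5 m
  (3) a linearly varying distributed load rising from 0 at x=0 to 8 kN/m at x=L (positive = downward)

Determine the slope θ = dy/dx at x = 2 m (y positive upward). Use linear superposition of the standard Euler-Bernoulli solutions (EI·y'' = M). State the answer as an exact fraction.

θ(2) = -26449/2812500 rad

Load 1 — uniform load w=-2 kN/m over full span:
  θ_1 = -w(L³-6Lx²+4x³)/(24EI) = -(-2)·(8³-6·8·2²+4·2³)/(24·5000) = 11/1875 rad
Load 2 — point force P=6 kN at a=16/5 m (b=L-a=24/5):
  θ_2 = -Pb(L²-b²-3x²)/(6LEI)  [x≤a] = -6·(24/5)·(8²-(24/5)²-3·2²)/(6·8·5000) = -543/156250 rad
Load 3 — triangular load w₀=8 kN/m (0→w₀ over full span):
  θ_3 = -w₀(7L⁴-30L²x²+15x⁴)/(360LEI) = -8·(7·8⁴-30·8²·2²+15·2⁴)/(360·8·5000) = -1327/112500 rad
Superposition: θ = Σ θ_i = -26449/2812500 rad ≈ -0.009404 rad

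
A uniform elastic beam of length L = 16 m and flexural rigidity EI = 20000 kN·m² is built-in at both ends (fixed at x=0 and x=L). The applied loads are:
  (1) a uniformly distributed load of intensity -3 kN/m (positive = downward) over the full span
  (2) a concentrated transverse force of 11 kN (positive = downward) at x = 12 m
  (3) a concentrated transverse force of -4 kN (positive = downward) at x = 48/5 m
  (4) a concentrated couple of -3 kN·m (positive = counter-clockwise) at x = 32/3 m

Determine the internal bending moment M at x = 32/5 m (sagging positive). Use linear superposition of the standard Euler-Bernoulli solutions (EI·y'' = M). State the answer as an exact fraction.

Load 1 — uniform load w=-3 kN/m over full span:
  M_1 = wLx/2 - wL²/12 - wx²/2 = (-3)·16·(32/5)/2 - (-3)·16²/12 - (-3)·(32/5)²/2 = -704/25 kN·m
Load 2 — point force P=11 kN at a=12 m (b=L-a=4):
  M_2 = Pb²(3a+b)x/L³ - Pab²/L²  [x≤a] = 11·4²·(3·12+4)·(32/5)/16³ - 11·12·4²/16² = 11/4 kN·m
Load 3 — point force P=-4 kN at a=48/5 m (b=L-a=32/5):
  M_3 = Pb²(3a+b)x/L³ - Pab²/L²  [x≤a] = (-4)·(32/5)²·(3·(48/5)+(32/5))·(32/5)/16³ - (-4)·(48/5)·(32/5)²/16² = -1792/625 kN·m
Load 4 — applied couple M₀=-3 kN·m at a=32/3 m (b=L-a=16/3):
  M_4 = R_Ax - M_A  [x≤a] with R_A=-1/4, M_A=-1 = (-1/4)·(32/5) - (-1) = -3/5 kN·m
Superposition: M = Σ M_i = -72193/2500 kN·m ≈ -28.877200 kN·m

M(32/5) = -72193/2500 kN·m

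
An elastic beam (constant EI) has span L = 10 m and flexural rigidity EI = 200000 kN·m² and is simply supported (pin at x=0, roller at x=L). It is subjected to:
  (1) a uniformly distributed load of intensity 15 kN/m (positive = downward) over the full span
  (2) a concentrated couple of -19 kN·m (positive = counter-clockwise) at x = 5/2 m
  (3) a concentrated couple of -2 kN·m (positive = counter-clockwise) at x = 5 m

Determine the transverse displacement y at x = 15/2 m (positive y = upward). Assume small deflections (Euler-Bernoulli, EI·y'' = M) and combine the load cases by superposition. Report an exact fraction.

y(15/2) = -7437/1024000 m

Load 1 — uniform load w=15 kN/m over full span:
  y_1 = -wx(L³-2Lx²+x³)/(24EI) = -15·(15/2)·(10³-2·10·(15/2)²+(15/2)³)/(24·200000) = -57/8192 m
Load 2 — applied couple M₀=-19 kN·m at a=5/2 m (b=L-a=15/2):
  y_2 = (M₀x³/(6L)-M₀(x-a)²/2+C₁x)/EI  [x>a] with C₁=M₀(3b²-L²)/(6L)=-1045/48 = ((-19)·(15/2)³/(6·10)-(-19)·((15/2)-(5/2))²/2+(-1045/48)·(15/2))/200000 = -19/64000 m
Load 3 — applied couple M₀=-2 kN·m at a=5 m (b=L-a=5):
  y_3 = (M₀x³/(6L)-M₀(x-a)²/2+C₁x)/EI  [x>a] with C₁=M₀(3b²-L²)/(6L)=5/6 = ((-2)·(15/2)³/(6·10)-(-2)·((15/2)-5)²/2+(5/6)·(15/2))/200000 = -1/128000 m
Superposition: y = Σ y_i = -7437/1024000 m ≈ -0.007263 m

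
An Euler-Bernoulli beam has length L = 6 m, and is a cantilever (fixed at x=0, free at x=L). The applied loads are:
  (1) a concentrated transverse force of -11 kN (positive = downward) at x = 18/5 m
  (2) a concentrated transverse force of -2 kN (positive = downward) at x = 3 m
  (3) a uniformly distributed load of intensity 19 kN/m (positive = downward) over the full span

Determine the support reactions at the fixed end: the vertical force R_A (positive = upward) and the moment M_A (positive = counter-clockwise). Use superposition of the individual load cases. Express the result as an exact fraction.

R_A = 101 kN, M_A = 1482/5 kN·m

Load 1 — point force P=-11 kN at a=18/5 m (b=L-a=12/5):
  R_A = P = (-11) = -11 kN
  M_A = Pa = (-11)·(18/5) = -198/5 kN·m
Load 2 — point force P=-2 kN at a=3 m (b=L-a=3):
  R_A = P = (-2) = -2 kN
  M_A = Pa = (-2)·3 = -6 kN·m
Load 3 — uniform load w=19 kN/m over full span:
  R_A = wL = 19·6 = 114 kN
  M_A = wL²/2 = 19·6²/2 = 342 kN·m
Superposition: R_A = 101 kN, M_A = 1482/5 kN·m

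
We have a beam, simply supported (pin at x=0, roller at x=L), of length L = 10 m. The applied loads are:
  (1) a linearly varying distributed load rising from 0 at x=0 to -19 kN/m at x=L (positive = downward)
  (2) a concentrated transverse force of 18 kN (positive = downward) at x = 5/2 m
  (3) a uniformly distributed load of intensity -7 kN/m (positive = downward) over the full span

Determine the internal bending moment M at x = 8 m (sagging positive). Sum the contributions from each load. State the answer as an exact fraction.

M(8) = -691/5 kN·m

Load 1 — triangular load w₀=-19 kN/m (0→w₀ over full span):
  M_1 = w₀Lx/6 - w₀x³/(6L) = (-19)·10·8/6 - (-19)·8³/(6·10) = -456/5 kN·m
Load 2 — point force P=18 kN at a=5/2 m (b=L-a=15/2):
  M_2 = Pa(L-x)/L  [x>a] = 18·(5/2)·(10-8)/10 = 9 kN·m
Load 3 — uniform load w=-7 kN/m over full span:
  M_3 = wx(L-x)/2 = (-7)·8·(10-8)/2 = -56 kN·m
Superposition: M = Σ M_i = -691/5 kN·m ≈ -138.200000 kN·m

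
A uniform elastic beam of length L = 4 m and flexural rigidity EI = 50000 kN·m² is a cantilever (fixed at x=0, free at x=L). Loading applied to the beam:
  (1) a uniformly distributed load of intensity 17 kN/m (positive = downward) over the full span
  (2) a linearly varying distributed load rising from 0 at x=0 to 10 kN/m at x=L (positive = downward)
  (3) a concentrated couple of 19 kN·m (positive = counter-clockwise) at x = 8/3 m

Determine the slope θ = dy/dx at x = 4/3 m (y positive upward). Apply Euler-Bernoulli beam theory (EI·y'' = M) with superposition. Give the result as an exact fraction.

Load 1 — uniform load w=17 kN/m over full span:
  θ_1 = -wx(x²-3Lx+3L²)/(6EI) = -17·(4/3)·((4/3)²-3·4·(4/3)+3·4²)/(6·50000) = -646/253125 rad
Load 2 — triangular load w₀=10 kN/m (0→w₀ over full span):
  θ_2 = (w₀Lx²/4-w₀L²x/3-w₀x⁴/(24L))/EI = (10·4·(4/3)²/4-10·4²·(4/3)/3-10·(4/3)⁴/(24·4))/50000 = -163/151875 rad
Load 3 — applied couple M₀=19 kN·m at a=8/3 m (b=L-a=4/3):
  θ_3 = M₀x/EI  [x≤a] = 19·(4/3)/50000 = 19/37500 rad
Superposition: θ = Σ θ_i = -9473/3037500 rad ≈ -0.003119 rad

θ(4/3) = -9473/3037500 rad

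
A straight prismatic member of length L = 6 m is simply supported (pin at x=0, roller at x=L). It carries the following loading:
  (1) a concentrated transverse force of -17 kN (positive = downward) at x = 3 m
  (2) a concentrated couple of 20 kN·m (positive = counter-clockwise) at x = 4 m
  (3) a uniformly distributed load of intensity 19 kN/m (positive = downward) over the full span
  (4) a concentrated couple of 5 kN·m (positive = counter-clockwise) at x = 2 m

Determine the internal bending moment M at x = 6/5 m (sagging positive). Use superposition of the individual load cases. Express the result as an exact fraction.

Load 1 — point force P=-17 kN at a=3 m (b=L-a=3):
  M_1 = Pbx/L  [x≤a] = (-17)·3·(6/5)/6 = -51/5 kN·m
Load 2 — applied couple M₀=20 kN·m at a=4 m (b=L-a=2):
  M_2 = M₀x/L  [x≤a] = 20·(6/5)/6 = 4 kN·m
Load 3 — uniform load w=19 kN/m over full span:
  M_3 = wx(L-x)/2 = 19·(6/5)·(6-(6/5))/2 = 1368/25 kN·m
Load 4 — applied couple M₀=5 kN·m at a=2 m (b=L-a=4):
  M_4 = M₀x/L  [x≤a] = 5·(6/5)/6 = 1 kN·m
Superposition: M = Σ M_i = 1238/25 kN·m ≈ 49.520000 kN·m

M(6/5) = 1238/25 kN·m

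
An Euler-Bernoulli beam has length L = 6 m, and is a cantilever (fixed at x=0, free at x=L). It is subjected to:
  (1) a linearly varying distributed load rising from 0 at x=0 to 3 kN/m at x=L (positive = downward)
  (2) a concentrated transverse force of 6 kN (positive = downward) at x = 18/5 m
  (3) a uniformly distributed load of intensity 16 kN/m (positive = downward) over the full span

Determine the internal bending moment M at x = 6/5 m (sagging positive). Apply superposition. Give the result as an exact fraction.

Load 1 — triangular load w₀=3 kN/m (0→w₀ over full span):
  M_1 = w₀Lx/2 - w₀L²/3 - w₀x³/(6L) = 3·6·(6/5)/2 - 3·6²/3 - 3·(6/5)³/(6·6) = -3168/125 kN·m
Load 2 — point force P=6 kN at a=18/5 m (b=L-a=12/5):
  M_2 = -P(a-x)  [x≤a] = -6·((18/5)-(6/5)) = -72/5 kN·m
Load 3 — uniform load w=16 kN/m over full span:
  M_3 = -w(L-x)²/2 = -16·(6-(6/5))²/2 = -4608/25 kN·m
Superposition: M = Σ M_i = -28008/125 kN·m ≈ -224.064000 kN·m

M(6/5) = -28008/125 kN·m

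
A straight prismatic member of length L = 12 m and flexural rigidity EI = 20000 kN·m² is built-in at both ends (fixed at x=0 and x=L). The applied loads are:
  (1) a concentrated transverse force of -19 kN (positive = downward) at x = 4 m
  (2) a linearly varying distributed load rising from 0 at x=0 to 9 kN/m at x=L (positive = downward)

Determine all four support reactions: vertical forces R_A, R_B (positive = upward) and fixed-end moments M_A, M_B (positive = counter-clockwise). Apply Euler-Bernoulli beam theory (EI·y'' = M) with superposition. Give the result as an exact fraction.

Load 1 — point force P=-19 kN at a=4 m (b=L-a=8):
  R_A = Pb²(3a+b)/L³ = (-19)·8²·(3·4+8)/12³ = -380/27 kN
  M_A = Pab²/L² = (-19)·4·8²/12² = -304/9 kN·m
  R_B = Pa²(a+3b)/L³ = (-19)·4²·(4+3·8)/12³ = -133/27 kN
  M_B = -Pa²b/L² = -(-19)·4²·8/12² = 152/9 kN·m
Load 2 — triangular load w₀=9 kN/m (0→w₀ over full span):
  R_A = 3w₀L/20 = 3·9·12/20 = 81/5 kN
  M_A = w₀L²/30 = 9·12²/30 = 216/5 kN·m
  R_B = 7w₀L/20 = 7·9·12/20 = 189/5 kN
  M_B = -w₀L²/20 = -9·12²/20 = -324/5 kN·m
Superposition: R_A = 287/135 kN, M_A = 424/45 kN·m, R_B = 4438/135 kN, M_B = -2156/45 kN·m

R_A = 287/135 kN, M_A = 424/45 kN·m, R_B = 4438/135 kN, M_B = -2156/45 kN·m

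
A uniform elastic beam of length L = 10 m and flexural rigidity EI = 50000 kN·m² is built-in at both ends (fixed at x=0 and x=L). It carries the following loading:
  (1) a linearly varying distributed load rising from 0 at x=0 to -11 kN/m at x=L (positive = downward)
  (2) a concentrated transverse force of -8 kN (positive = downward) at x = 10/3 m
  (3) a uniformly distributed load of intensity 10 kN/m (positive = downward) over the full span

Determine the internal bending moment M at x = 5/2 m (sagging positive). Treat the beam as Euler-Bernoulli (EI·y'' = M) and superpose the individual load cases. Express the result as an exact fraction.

M(5/2) = 4955/864 kN·m

Load 1 — triangular load w₀=-11 kN/m (0→w₀ over full span):
  M_1 = 3w₀Lx/20 - w₀L²/30 - w₀x³/(6L) = 3·(-11)·10·(5/2)/20 - (-11)·10²/30 - (-11)·(5/2)³/(6·10) = -55/32 kN·m
Load 2 — point force P=-8 kN at a=10/3 m (b=L-a=20/3):
  M_2 = Pb²(3a+b)x/L³ - Pab²/L²  [x≤a] = (-8)·(20/3)²·(3·(10/3)+(20/3))·(5/2)/10³ - (-8)·(10/3)·(20/3)²/10² = -80/27 kN·m
Load 3 — uniform load w=10 kN/m over full span:
  M_3 = wLx/2 - wL²/12 - wx²/2 = 10·10·(5/2)/2 - 10·10²/12 - 10·(5/2)²/2 = 125/12 kN·m
Superposition: M = Σ M_i = 4955/864 kN·m ≈ 5.734954 kN·m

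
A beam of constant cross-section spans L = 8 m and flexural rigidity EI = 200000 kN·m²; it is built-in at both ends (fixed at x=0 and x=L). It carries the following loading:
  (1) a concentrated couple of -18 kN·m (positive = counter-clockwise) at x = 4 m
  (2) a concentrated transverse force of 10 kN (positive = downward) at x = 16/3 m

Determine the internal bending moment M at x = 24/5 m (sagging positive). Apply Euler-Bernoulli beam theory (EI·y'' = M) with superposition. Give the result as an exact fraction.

M(24/5) = 3461/270 kN·m

Load 1 — applied couple M₀=-18 kN·m at a=4 m (b=L-a=4):
  M_1 = R_Ax - M_A - M₀  [x>a] with R_A=-27/8, M_A=-9/2 = (-27/8)·(24/5) - (-9/2) - (-18) = 63/10 kN·m
Load 2 — point force P=10 kN at a=16/3 m (b=L-a=8/3):
  M_2 = Pb²(3a+b)x/L³ - Pab²/L²  [x≤a] = 10·(8/3)²·(3·(16/3)+(8/3))·(24/5)/8³ - 10·(16/3)·(8/3)²/8² = 176/27 kN·m
Superposition: M = Σ M_i = 3461/270 kN·m ≈ 12.818519 kN·m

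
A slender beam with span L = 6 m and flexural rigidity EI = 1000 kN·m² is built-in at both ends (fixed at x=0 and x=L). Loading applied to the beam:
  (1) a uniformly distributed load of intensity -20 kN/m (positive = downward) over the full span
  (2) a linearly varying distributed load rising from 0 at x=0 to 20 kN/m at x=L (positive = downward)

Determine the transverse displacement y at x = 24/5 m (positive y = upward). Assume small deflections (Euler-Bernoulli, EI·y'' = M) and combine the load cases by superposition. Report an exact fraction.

Load 1 — uniform load w=-20 kN/m over full span:
  y_1 = -wx²(L-x)²/(24EI) = -(-20)·(24/5)²·(6-(24/5))²/(24·1000) = 432/15625 m
Load 2 — triangular load w₀=20 kN/m (0→w₀ over full span):
  y_2 = -w₀x²(L-x)²(x+2L)/(120LEI) = -20·(24/5)²·(6-(24/5))²·((24/5)+2·6)/(120·6·1000) = -6048/390625 m
Superposition: y = Σ y_i = 4752/390625 m ≈ 0.012165 m

y(24/5) = 4752/390625 m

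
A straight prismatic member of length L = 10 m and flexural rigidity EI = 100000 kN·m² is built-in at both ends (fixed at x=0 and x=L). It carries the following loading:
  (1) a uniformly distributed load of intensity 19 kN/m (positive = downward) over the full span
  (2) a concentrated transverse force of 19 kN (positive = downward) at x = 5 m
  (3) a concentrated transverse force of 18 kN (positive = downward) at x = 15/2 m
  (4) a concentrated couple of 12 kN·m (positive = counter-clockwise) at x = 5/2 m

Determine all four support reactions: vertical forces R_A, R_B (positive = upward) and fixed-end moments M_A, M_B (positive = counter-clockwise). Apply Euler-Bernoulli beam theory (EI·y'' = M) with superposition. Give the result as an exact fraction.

Load 1 — uniform load w=19 kN/m over full span:
  R_A = wL/2 = 19·10/2 = 95 kN
  M_A = wL²/12 = 19·10²/12 = 475/3 kN·m
  R_B = wL/2 = 19·10/2 = 95 kN
  M_B = -wL²/12 = -19·10²/12 = -475/3 kN·m
Load 2 — point force P=19 kN at a=5 m (b=L-a=5):
  R_A = Pb²(3a+b)/L³ = 19·5²·(3·5+5)/10³ = 19/2 kN
  M_A = Pab²/L² = 19·5·5²/10² = 95/4 kN·m
  R_B = Pa²(a+3b)/L³ = 19·5²·(5+3·5)/10³ = 19/2 kN
  M_B = -Pa²b/L² = -19·5²·5/10² = -95/4 kN·m
Load 3 — point force P=18 kN at a=15/2 m (b=L-a=5/2):
  R_A = Pb²(3a+b)/L³ = 18·(5/2)²·(3·(15/2)+(5/2))/10³ = 45/16 kN
  M_A = Pab²/L² = 18·(15/2)·(5/2)²/10² = 135/16 kN·m
  R_B = Pa²(a+3b)/L³ = 18·(15/2)²·((15/2)+3·(5/2))/10³ = 243/16 kN
  M_B = -Pa²b/L² = -18·(15/2)²·(5/2)/10² = -405/16 kN·m
Load 4 — applied couple M₀=12 kN·m at a=5/2 m (b=L-a=15/2):
  R_A = 6M₀ab/L³ = 6·12·(5/2)·(15/2)/10³ = 27/20 kN
  M_A = M₀b(2a-b)/L² = 12·(15/2)·(2·(5/2)-(15/2))/10² = -9/4 kN·m
  R_B = -6M₀ab/L³ = -6·12·(5/2)·(15/2)/10³ = -27/20 kN
  M_B = M₀a(2b-a)/L² = 12·(5/2)·(2·(15/2)-(5/2))/10² = 15/4 kN·m
Superposition: R_A = 8693/80 kN, M_A = 9037/48 kN·m, R_B = 9467/80 kN, M_B = -9775/48 kN·m

R_A = 8693/80 kN, M_A = 9037/48 kN·m, R_B = 9467/80 kN, M_B = -9775/48 kN·m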